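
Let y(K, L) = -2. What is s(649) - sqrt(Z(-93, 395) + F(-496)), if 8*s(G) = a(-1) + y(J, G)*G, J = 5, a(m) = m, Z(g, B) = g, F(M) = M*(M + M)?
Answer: -1299/8 - sqrt(491939) ≈ -863.76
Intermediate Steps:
F(M) = 2*M**2 (F(M) = M*(2*M) = 2*M**2)
s(G) = -1/8 - G/4 (s(G) = (-1 - 2*G)/8 = -1/8 - G/4)
s(649) - sqrt(Z(-93, 395) + F(-496)) = (-1/8 - 1/4*649) - sqrt(-93 + 2*(-496)**2) = (-1/8 - 649/4) - sqrt(-93 + 2*246016) = -1299/8 - sqrt(-93 + 492032) = -1299/8 - sqrt(491939)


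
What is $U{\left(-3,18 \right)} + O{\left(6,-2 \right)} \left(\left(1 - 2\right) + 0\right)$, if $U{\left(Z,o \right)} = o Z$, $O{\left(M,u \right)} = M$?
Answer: $-60$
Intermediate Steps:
$U{\left(Z,o \right)} = Z o$
$U{\left(-3,18 \right)} + O{\left(6,-2 \right)} \left(\left(1 - 2\right) + 0\right) = \left(-3\right) 18 + 6 \left(\left(1 - 2\right) + 0\right) = -54 + 6 \left(-1 + 0\right) = -54 + 6 \left(-1\right) = -54 - 6 = -60$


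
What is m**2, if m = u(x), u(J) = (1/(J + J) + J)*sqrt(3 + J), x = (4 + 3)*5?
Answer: 114140619/2450 ≈ 46588.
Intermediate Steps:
x = 35 (x = 7*5 = 35)
u(J) = sqrt(3 + J)*(J + 1/(2*J)) (u(J) = (1/(2*J) + J)*sqrt(3 + J) = (J + 1/(2*J))*sqrt(3 + J) = sqrt(3 + J)*(J + 1/(2*J)))
m = 2451*sqrt(38)/70 (m = sqrt(3 + 35)*(1/2 + 35**2)/35 = sqrt(38)*(1/2 + 1225)/35 = (1/35)*sqrt(38)*(2451/2) = 2451*sqrt(38)/70 ≈ 215.84)
m**2 = (2451*sqrt(38)/70)**2 = 114140619/2450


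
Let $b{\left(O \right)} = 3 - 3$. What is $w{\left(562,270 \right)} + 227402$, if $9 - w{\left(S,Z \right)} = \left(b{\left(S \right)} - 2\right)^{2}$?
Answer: $227407$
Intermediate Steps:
$b{\left(O \right)} = 0$ ($b{\left(O \right)} = 3 - 3 = 0$)
$w{\left(S,Z \right)} = 5$ ($w{\left(S,Z \right)} = 9 - \left(0 - 2\right)^{2} = 9 - \left(-2\right)^{2} = 9 - 4 = 5$)
$w{\left(562,270 \right)} + 227402 = 5 + 227402 = 227407$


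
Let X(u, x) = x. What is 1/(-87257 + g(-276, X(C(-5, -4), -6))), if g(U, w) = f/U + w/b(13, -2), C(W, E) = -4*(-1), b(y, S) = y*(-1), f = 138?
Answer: -26/2268683 ≈ -1.1460e-5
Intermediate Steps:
b(y, S) = -y
C(W, E) = 4
g(U, w) = 138/U - w/13 (g(U, w) = 138/U + w/((-1*13)) = 138/U + w/(-13) = 138/U + w*(-1/13) = 138/U - w/13)
1/(-87257 + g(-276, X(C(-5, -4), -6))) = 1/(-87257 + (138/(-276) - 1/13*(-6))) = 1/(-87257 + (138*(-1/276) + 6/13)) = 1/(-87257 + (-½ + 6/13)) = 1/(-87257 - 1/26) = 1/(-2268683/26) = -26/2268683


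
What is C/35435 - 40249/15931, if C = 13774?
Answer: -1206789721/564514985 ≈ -2.1377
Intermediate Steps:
C/35435 - 40249/15931 = 13774/35435 - 40249/15931 = -1206789721/564514985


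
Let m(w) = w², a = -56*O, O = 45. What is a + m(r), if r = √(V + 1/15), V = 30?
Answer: -37349/15 ≈ -2489.9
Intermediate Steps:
r = √6765/15 (r = √(30 + 1/15) = √(451/15) = √6765/15 ≈ 5.4833)
a = -2520 (a = -56*45 = -2520)
a + m(r) = -2520 + (√6765/15)² = -2520 + 451/15 = -37349/15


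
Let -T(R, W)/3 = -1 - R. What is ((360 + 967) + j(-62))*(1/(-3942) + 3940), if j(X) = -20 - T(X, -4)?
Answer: 11570951855/1971 ≈ 5.8706e+6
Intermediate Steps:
T(R, W) = 3 + 3*R (T(R, W) = -3*(-1 - R) = 3 + 3*R)
j(X) = -23 - 3*X (j(X) = -20 - (3 + 3*X) = -20 + (-3 - 3*X) = -23 - 3*X)
((360 + 967) + j(-62))*(1/(-3942) + 3940) = ((360 + 967) + (-23 - 3*(-62)))*(1/(-3942) + 3940) = (1327 + (-23 + 186))*(-1/3942 + 3940) = (1327 + 163)*(15531479/3942) = 1490*(15531479/3942) = 11570951855/1971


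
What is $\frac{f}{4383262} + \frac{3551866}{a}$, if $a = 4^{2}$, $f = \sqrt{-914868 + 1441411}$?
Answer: $\frac{1775933}{8} + \frac{\sqrt{526543}}{4383262} \approx 2.2199 \cdot 10^{5}$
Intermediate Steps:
$f = \sqrt{526543} \approx 725.63$
$a = 16$
$\frac{f}{4383262} + \frac{3551866}{a} = \frac{\sqrt{526543}}{4383262} + \frac{3551866}{16} = \sqrt{526543} \cdot \frac{1}{4383262} + 3551866 \cdot \frac{1}{16} = \frac{\sqrt{526543}}{4383262} + \frac{1775933}{8} = \frac{1775933}{8} + \frac{\sqrt{526543}}{4383262}$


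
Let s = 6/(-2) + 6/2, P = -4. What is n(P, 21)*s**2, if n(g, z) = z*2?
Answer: 0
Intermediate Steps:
n(g, z) = 2*z
s = 0 (s = 6*(-1/2) + 6*(1/2) = -3 + 3 = 0)
n(P, 21)*s**2 = (2*21)*0**2 = 42*0 = 0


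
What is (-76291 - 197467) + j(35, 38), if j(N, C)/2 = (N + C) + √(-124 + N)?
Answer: -273612 + 2*I*√89 ≈ -2.7361e+5 + 18.868*I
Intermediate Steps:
j(N, C) = 2*C + 2*N + 2*√(-124 + N) (j(N, C) = 2*((N + C) + √(-124 + N)) = 2*((C + N) + √(-124 + N)) = 2*(C + N + √(-124 + N)) = 2*C + 2*N + 2*√(-124 + N))
(-76291 - 197467) + j(35, 38) = (-76291 - 197467) + (2*38 + 2*35 + 2*√(-124 + 35)) = -273758 + (76 + 70 + 2*√(-89)) = -273758 + (76 + 70 + 2*(I*√89)) = -273758 + (76 + 70 + 2*I*√89) = -273758 + (146 + 2*I*√89) = -273612 + 2*I*√89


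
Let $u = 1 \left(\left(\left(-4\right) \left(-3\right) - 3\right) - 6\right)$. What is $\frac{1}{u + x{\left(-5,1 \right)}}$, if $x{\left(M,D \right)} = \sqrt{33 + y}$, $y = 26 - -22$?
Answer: $\frac{1}{12} \approx 0.083333$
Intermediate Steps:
$y = 48$ ($y = 26 + 22 = 48$)
$x{\left(M,D \right)} = 9$ ($x{\left(M,D \right)} = \sqrt{33 + 48} = \sqrt{81} = 9$)
$u = 3$ ($u = 1 \left(\left(12 - 3\right) - 6\right) = 1 \left(9 - 6\right) = 1 \cdot 3 = 3$)
$\frac{1}{u + x{\left(-5,1 \right)}} = \frac{1}{3 + 9} = \frac{1}{12}$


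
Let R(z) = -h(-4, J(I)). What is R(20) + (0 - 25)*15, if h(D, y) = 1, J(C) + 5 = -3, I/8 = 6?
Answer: -376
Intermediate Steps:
I = 48 (I = 8*6 = 48)
J(C) = -8 (J(C) = -5 - 3 = -8)
R(z) = -1 (R(z) = -1*1 = -1)
R(20) + (0 - 25)*15 = -1 + (0 - 25)*15 = -1 - 25*15 = -1 - 375 = -376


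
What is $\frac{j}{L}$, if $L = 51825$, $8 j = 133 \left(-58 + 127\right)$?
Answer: $\frac{3059}{138200} \approx 0.022135$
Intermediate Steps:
$j = \frac{9177}{8}$ ($j = \frac{133 \left(-58 + 127\right)}{8} = \frac{133 \cdot 69}{8} = \frac{1}{8} \cdot 9177 = \frac{9177}{8} \approx 1147.1$)
$\frac{j}{L} = \frac{9177}{8 \cdot 51825} = \frac{9177}{8} \cdot \frac{1}{51825} = \frac{3059}{138200}$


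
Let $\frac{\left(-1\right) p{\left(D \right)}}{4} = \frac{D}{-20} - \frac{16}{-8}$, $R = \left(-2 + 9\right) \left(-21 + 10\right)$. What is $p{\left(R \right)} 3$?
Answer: $- \frac{351}{5} \approx -70.2$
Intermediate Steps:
$R = -77$ ($R = 7 \left(-11\right) = -77$)
$p{\left(D \right)} = -8 + \frac{D}{5}$ ($p{\left(D \right)} = - 4 \left(\frac{D}{-20} - \frac{16}{-8}\right) = - 4 \left(D \left(- \frac{1}{20}\right) - -2\right) = - 4 \left(- \frac{D}{20} + 2\right) = - 4 \left(2 - \frac{D}{20}\right) = -8 + \frac{D}{5}$)
$p{\left(R \right)} 3 = \left(-8 + \frac{1}{5} \left(-77\right)\right) 3 = \left(-8 - \frac{77}{5}\right) 3 = \left(- \frac{117}{5}\right) 3 = - \frac{351}{5}$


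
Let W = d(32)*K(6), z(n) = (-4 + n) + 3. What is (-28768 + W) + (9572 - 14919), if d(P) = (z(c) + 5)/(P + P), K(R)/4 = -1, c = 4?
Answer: -68231/2 ≈ -34116.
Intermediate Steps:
z(n) = -1 + n
K(R) = -4 (K(R) = 4*(-1) = -4)
d(P) = 4/P (d(P) = ((-1 + 4) + 5)/(P + P) = (3 + 5)/((2*P)) = 8*(1/(2*P)) = 4/P)
W = -½ (W = (4/32)*(-4) = (4*(1/32))*(-4) = (⅛)*(-4) = -½ ≈ -0.50000)
(-28768 + W) + (9572 - 14919) = (-28768 - ½) + (9572 - 14919) = -57537/2 - 5347 = -68231/2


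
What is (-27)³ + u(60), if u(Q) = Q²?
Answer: -16083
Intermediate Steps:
(-27)³ + u(60) = (-27)³ + 60² = -19683 + 3600 = -16083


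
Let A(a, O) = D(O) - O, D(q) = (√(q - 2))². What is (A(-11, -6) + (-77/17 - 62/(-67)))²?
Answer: 40742689/1297321 ≈ 31.405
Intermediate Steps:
D(q) = -2 + q (D(q) = (√(-2 + q))² = -2 + q)
A(a, O) = -2 (A(a, O) = (-2 + O) - O = -2)
(A(-11, -6) + (-77/17 - 62/(-67)))² = (-2 + (-77/17 - 62/(-67)))² = (-2 + (-77*1/17 - 62*(-1/67)))² = (-2 + (-77/17 + 62/67))² = (-2 - 4105/1139)² = (-6383/1139)² = 40742689/1297321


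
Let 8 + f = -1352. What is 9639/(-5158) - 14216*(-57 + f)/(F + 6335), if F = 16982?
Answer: 103678370813/120269086 ≈ 862.05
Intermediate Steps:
f = -1360 (f = -8 - 1352 = -1360)
9639/(-5158) - 14216*(-57 + f)/(F + 6335) = 9639/(-5158) - 14216*(-57 - 1360)/(16982 + 6335) = 9639*(-1/5158) - 14216/(23317/(-1417)) = -9639/5158 - 14216/(23317*(-1/1417)) = -9639/5158 - 14216/(-23317/1417) = -9639/5158 - 14216*(-1417/23317) = -9639/5158 + 20144072/23317 = 103678370813/120269086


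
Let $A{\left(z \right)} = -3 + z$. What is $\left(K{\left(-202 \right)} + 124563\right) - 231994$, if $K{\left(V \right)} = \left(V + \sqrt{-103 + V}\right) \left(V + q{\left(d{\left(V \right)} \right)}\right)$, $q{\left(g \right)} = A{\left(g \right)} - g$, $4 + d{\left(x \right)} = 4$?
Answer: $-66021 - 205 i \sqrt{305} \approx -66021.0 - 3580.2 i$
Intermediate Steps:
$d{\left(x \right)} = 0$ ($d{\left(x \right)} = -4 + 4 = 0$)
$q{\left(g \right)} = -3$ ($q{\left(g \right)} = \left(-3 + g\right) - g = -3$)
$K{\left(V \right)} = \left(-3 + V\right) \left(V + \sqrt{-103 + V}\right)$ ($K{\left(V \right)} = \left(V + \sqrt{-103 + V}\right) \left(V - 3\right) = \left(V + \sqrt{-103 + V}\right) \left(-3 + V\right) = \left(-3 + V\right) \left(V + \sqrt{-103 + V}\right)$)
$\left(K{\left(-202 \right)} + 124563\right) - 231994 = \left(\left(\left(-202\right)^{2} - -606 - 3 \sqrt{-103 - 202} - 202 \sqrt{-103 - 202}\right) + 124563\right) - 231994 = \left(\left(40804 + 606 - 3 \sqrt{-305} - 202 \sqrt{-305}\right) + 124563\right) - 231994 = \left(\left(40804 + 606 - 3 i \sqrt{305} - 202 i \sqrt{305}\right) + 124563\right) - 231994 = \left(\left(41410 - 205 i \sqrt{305}\right) + 124563\right) - 231994 = \left(165973 - 205 i \sqrt{305}\right) - 231994 = -66021 - 205 i \sqrt{305}$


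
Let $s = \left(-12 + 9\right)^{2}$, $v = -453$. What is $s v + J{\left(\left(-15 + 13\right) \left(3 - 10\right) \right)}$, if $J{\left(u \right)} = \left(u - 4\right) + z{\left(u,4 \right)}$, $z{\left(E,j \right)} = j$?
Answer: $-4063$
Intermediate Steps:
$J{\left(u \right)} = u$ ($J{\left(u \right)} = \left(u - 4\right) + 4 = \left(-4 + u\right) + 4 = u$)
$s = 9$ ($s = \left(-3\right)^{2} = 9$)
$s v + J{\left(\left(-15 + 13\right) \left(3 - 10\right) \right)} = 9 \left(-453\right) + \left(-15 + 13\right) \left(3 - 10\right) = -4077 - 2 \left(3 - 10\right) = -4077 - -14 = -4077 + 14 = -4063$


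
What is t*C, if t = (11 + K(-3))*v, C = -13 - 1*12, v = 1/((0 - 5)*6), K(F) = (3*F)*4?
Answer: -125/6 ≈ -20.833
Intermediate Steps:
K(F) = 12*F
v = -1/30 (v = (⅙)/(-5) = -⅕*⅙ = -1/30 ≈ -0.033333)
C = -25 (C = -13 - 12 = -25)
t = ⅚ (t = (11 + 12*(-3))*(-1/30) = (11 - 36)*(-1/30) = -25*(-1/30) = ⅚ ≈ 0.83333)
t*C = (⅚)*(-25) = -125/6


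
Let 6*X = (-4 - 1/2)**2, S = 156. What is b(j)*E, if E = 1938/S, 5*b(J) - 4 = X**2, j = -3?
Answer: 63631/1664 ≈ 38.240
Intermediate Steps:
X = 27/8 (X = (-4 - 1/2)**2/6 = (-9/2)**2/6 = (1/6)*(81/4) = 27/8 ≈ 3.3750)
b(J) = 197/64 (b(J) = 4/5 + (27/8)**2/5 = 4/5 + (1/5)*(729/64) = 4/5 + 729/320 = 197/64)
E = 323/26 (E = 1938/156 = 1938*(1/156) = 323/26 ≈ 12.423)
b(j)*E = (197/64)*(323/26) = 63631/1664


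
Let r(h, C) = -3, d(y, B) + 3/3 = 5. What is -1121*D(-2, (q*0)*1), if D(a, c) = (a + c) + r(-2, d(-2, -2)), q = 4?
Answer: 5605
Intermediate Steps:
d(y, B) = 4 (d(y, B) = -1 + 5 = 4)
D(a, c) = -3 + a + c (D(a, c) = (a + c) - 3 = -3 + a + c)
-1121*D(-2, (q*0)*1) = -1121*(-3 - 2 + (4*0)*1) = -1121*(-3 - 2 + 0*1) = -1121*(-3 - 2 + 0) = -1121*(-5) = 5605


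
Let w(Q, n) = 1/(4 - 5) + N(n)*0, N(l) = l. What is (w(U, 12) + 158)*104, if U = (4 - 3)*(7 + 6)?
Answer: 16328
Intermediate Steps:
U = 13 (U = 1*13 = 13)
w(Q, n) = -1 (w(Q, n) = 1/(4 - 5) + n*0 = 1/(-1) + 0 = -1 + 0 = -1)
(w(U, 12) + 158)*104 = (-1 + 158)*104 = 157*104 = 16328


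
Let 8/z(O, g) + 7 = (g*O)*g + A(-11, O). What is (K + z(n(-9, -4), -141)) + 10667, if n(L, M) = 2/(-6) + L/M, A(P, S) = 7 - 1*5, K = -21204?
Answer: -1605849305/152401 ≈ -10537.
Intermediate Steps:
A(P, S) = 2 (A(P, S) = 7 - 5 = 2)
n(L, M) = -⅓ + L/M (n(L, M) = 2*(-⅙) + L/M = -⅓ + L/M)
z(O, g) = 8/(-5 + O*g²) (z(O, g) = 8/(-7 + ((g*O)*g + 2)) = 8/(-7 + ((O*g)*g + 2)) = 8/(-7 + (O*g² + 2)) = 8/(-7 + (2 + O*g²)) = 8/(-5 + O*g²))
(K + z(n(-9, -4), -141)) + 10667 = (-21204 + 8/(-5 + ((-9 - ⅓*(-4))/(-4))*(-141)²)) + 10667 = (-21204 + 8/(-5 - (-9 + 4/3)/4*19881)) + 10667 = (-21204 + 8/(-5 - ¼*(-23/3)*19881)) + 10667 = (-21204 + 8/(-5 + (23/12)*19881)) + 10667 = (-21204 + 8/(-5 + 152421/4)) + 10667 = (-21204 + 8/(152401/4)) + 10667 = (-21204 + 8*(4/152401)) + 10667 = (-21204 + 32/152401) + 10667 = -3231510772/152401 + 10667 = -1605849305/152401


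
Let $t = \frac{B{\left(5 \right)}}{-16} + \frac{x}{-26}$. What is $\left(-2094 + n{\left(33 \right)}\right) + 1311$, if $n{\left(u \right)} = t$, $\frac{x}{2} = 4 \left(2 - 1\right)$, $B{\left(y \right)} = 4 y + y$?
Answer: $- \frac{163253}{208} \approx -784.87$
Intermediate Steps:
$B{\left(y \right)} = 5 y$
$x = 8$ ($x = 2 \cdot 4 \left(2 - 1\right) = 2 \cdot 4 \cdot 1 = 2 \cdot 4 = 8$)
$t = - \frac{389}{208}$ ($t = \frac{5 \cdot 5}{-16} + \frac{8}{-26} = 25 \left(- \frac{1}{16}\right) + 8 \left(- \frac{1}{26}\right) = - \frac{25}{16} - \frac{4}{13} = - \frac{389}{208} \approx -1.8702$)
$n{\left(u \right)} = - \frac{389}{208}$
$\left(-2094 + n{\left(33 \right)}\right) + 1311 = \left(-2094 - \frac{389}{208}\right) + 1311 = - \frac{435941}{208} + 1311 = - \frac{163253}{208}$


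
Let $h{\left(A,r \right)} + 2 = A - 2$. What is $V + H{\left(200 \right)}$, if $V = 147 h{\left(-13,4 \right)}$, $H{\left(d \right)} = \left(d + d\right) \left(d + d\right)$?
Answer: $157501$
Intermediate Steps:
$h{\left(A,r \right)} = -4 + A$ ($h{\left(A,r \right)} = -2 + \left(A - 2\right) = -2 + \left(-2 + A\right) = -4 + A$)
$H{\left(d \right)} = 4 d^{2}$ ($H{\left(d \right)} = 2 d 2 d = 4 d^{2}$)
$V = -2499$ ($V = 147 \left(-4 - 13\right) = 147 \left(-17\right) = -2499$)
$V + H{\left(200 \right)} = -2499 + 4 \cdot 200^{2} = -2499 + 4 \cdot 40000 = -2499 + 160000 = 157501$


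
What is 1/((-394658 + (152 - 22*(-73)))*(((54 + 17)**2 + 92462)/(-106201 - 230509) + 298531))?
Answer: -33671/3949363044670030 ≈ -8.5257e-12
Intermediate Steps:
1/((-394658 + (152 - 22*(-73)))*(((54 + 17)**2 + 92462)/(-106201 - 230509) + 298531)) = 1/((-394658 + (152 + 1606))*((71**2 + 92462)/(-336710) + 298531)) = 1/((-394658 + 1758)*((5041 + 92462)*(-1/336710) + 298531)) = 1/(-392900*(97503*(-1/336710) + 298531)) = 1/(-392900*(-97503/336710 + 298531)) = 1/(-392900*100518275507/336710) = 1/(-3949363044670030/33671) = -33671/3949363044670030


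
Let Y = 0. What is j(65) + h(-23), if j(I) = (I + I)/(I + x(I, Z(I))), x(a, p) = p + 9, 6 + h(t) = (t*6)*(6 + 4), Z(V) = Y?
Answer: -51217/37 ≈ -1384.2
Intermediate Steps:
Z(V) = 0
h(t) = -6 + 60*t (h(t) = -6 + (t*6)*(6 + 4) = -6 + (6*t)*10 = -6 + 60*t)
x(a, p) = 9 + p
j(I) = 2*I/(9 + I) (j(I) = (I + I)/(I + (9 + 0)) = (2*I)/(I + 9) = (2*I)/(9 + I) = 2*I/(9 + I))
j(65) + h(-23) = 2*65/(9 + 65) + (-6 + 60*(-23)) = 2*65/74 + (-6 - 1380) = 2*65*(1/74) - 1386 = 65/37 - 1386 = -51217/37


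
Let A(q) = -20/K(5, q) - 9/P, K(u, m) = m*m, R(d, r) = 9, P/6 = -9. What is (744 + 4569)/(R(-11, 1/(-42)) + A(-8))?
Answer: 255024/425 ≈ 600.06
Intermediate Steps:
P = -54 (P = 6*(-9) = -54)
K(u, m) = m²
A(q) = ⅙ - 20/q² (A(q) = -20/q² - 9/(-54) = -20/q² - 9*(-1/54) = -20/q² + ⅙ = ⅙ - 20/q²)
(744 + 4569)/(R(-11, 1/(-42)) + A(-8)) = (744 + 4569)/(9 + (⅙ - 20/(-8)²)) = 5313/(9 + (⅙ - 20*1/64)) = 5313/(9 + (⅙ - 5/16)) = 5313/(9 - 7/48) = 5313/(425/48) = 5313*(48/425) = 255024/425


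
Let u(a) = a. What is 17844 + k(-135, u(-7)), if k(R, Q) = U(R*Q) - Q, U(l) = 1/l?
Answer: 16869196/945 ≈ 17851.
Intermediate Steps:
k(R, Q) = -Q + 1/(Q*R) (k(R, Q) = 1/(R*Q) - Q = 1/(Q*R) - Q = -Q + 1/(Q*R))
17844 + k(-135, u(-7)) = 17844 + (-1*(-7) + 1/(-7*(-135))) = 17844 + (7 - ⅐*(-1/135)) = 17844 + (7 + 1/945) = 17844 + 6616/945 = 16869196/945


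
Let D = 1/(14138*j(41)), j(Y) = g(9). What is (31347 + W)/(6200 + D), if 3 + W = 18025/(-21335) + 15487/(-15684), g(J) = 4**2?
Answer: 118619605470093016/23464923082798107 ≈ 5.0552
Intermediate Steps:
g(J) = 16
j(Y) = 16
D = 1/226208 (D = 1/(14138*16) = (1/14138)*(1/16) = 1/226208 ≈ 4.4207e-6)
W = -323394733/66923628 (W = -3 + (18025/(-21335) + 15487/(-15684)) = -3 + (18025*(-1/21335) + 15487*(-1/15684)) = -3 + (-3605/4267 - 15487/15684) = -3 - 122623849/66923628 = -323394733/66923628 ≈ -4.8323)
(31347 + W)/(6200 + D) = (31347 - 323394733/66923628)/(6200 + 1/226208) = 2097531572183/(66923628*(1402489601/226208)) = (2097531572183/66923628)*(226208/1402489601) = 118619605470093016/23464923082798107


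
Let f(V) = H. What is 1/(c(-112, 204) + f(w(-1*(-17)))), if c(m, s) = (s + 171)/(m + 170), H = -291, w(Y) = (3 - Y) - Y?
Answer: -58/16503 ≈ -0.0035145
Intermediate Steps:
w(Y) = 3 - 2*Y
c(m, s) = (171 + s)/(170 + m)
f(V) = -291
1/(c(-112, 204) + f(w(-1*(-17)))) = 1/((171 + 204)/(170 - 112) - 291) = 1/(375/58 - 291) = 1/(-16503/58) = -58/16503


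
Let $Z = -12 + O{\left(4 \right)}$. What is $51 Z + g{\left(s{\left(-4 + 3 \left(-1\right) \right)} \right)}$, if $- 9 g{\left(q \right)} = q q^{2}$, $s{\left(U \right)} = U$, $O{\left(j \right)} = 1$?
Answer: $- \frac{4706}{9} \approx -522.89$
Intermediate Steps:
$g{\left(q \right)} = - \frac{q^{3}}{9}$ ($g{\left(q \right)} = - \frac{q q^{2}}{9} = - \frac{q^{3}}{9}$)
$Z = -11$ ($Z = -12 + 1 = -11$)
$51 Z + g{\left(s{\left(-4 + 3 \left(-1\right) \right)} \right)} = 51 \left(-11\right) - \frac{\left(-4 + 3 \left(-1\right)\right)^{3}}{9} = -561 - \frac{\left(-4 - 3\right)^{3}}{9} = -561 - \frac{\left(-7\right)^{3}}{9} = -561 - - \frac{343}{9} = -561 + \frac{343}{9} = - \frac{4706}{9}$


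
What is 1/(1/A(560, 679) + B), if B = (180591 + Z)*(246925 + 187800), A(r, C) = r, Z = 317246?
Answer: 560/121196426302001 ≈ 4.6206e-12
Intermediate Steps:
B = 216422189825 (B = (180591 + 317246)*(246925 + 187800) = 497837*434725 = 216422189825)
1/(1/A(560, 679) + B) = 1/(1/560 + 216422189825) = 1/(121196426302001/560) = 560/121196426302001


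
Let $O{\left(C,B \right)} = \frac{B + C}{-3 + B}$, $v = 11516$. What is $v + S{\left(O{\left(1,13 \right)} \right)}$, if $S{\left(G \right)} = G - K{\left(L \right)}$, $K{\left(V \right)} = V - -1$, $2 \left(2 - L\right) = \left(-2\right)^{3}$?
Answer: $\frac{57552}{5} \approx 11510.0$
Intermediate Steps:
$L = 6$ ($L = 2 - \frac{\left(-2\right)^{3}}{2} = 2 - -4 = 2 + 4 = 6$)
$K{\left(V \right)} = 1 + V$ ($K{\left(V \right)} = V + 1 = 1 + V$)
$O{\left(C,B \right)} = \frac{B + C}{-3 + B}$
$S{\left(G \right)} = -7 + G$ ($S{\left(G \right)} = G - \left(1 + 6\right) = G - 7 = -7 + G$)
$v + S{\left(O{\left(1,13 \right)} \right)} = 11516 - \left(7 - \frac{13 + 1}{-3 + 13}\right) = 11516 - \left(7 - \frac{1}{10} \cdot 14\right) = 11516 + \left(-7 + \frac{1}{10} \cdot 14\right) = 11516 + \left(-7 + \frac{7}{5}\right) = 11516 - \frac{28}{5} = \frac{57552}{5}$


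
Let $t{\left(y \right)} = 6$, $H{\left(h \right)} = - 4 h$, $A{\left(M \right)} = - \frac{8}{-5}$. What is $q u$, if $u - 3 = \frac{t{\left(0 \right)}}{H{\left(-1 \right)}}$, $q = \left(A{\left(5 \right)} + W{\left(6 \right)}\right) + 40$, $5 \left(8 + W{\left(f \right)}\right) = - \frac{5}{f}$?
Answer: $\frac{3009}{20} \approx 150.45$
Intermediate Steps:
$A{\left(M \right)} = \frac{8}{5}$ ($A{\left(M \right)} = \left(-8\right) \left(- \frac{1}{5}\right) = \frac{8}{5}$)
$W{\left(f \right)} = -8 - \frac{1}{f}$ ($W{\left(f \right)} = -8 + \frac{\left(-5\right) \frac{1}{f}}{5} = -8 - \frac{1}{f}$)
$q = \frac{1003}{30}$ ($q = \left(\frac{8}{5} - \frac{49}{6}\right) + 40 = - \frac{197}{30} + 40 = \frac{1003}{30} \approx 33.433$)
$u = \frac{9}{2}$ ($u = 3 + \frac{6}{\left(-4\right) \left(-1\right)} = 3 + \frac{6}{4} = 3 + 6 \cdot \frac{1}{4} = 3 + \frac{3}{2} = \frac{9}{2} \approx 4.5$)
$q u = \frac{1003}{30} \cdot \frac{9}{2} = \frac{3009}{20}$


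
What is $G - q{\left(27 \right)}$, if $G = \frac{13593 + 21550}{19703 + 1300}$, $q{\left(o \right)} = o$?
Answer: $- \frac{531938}{21003} \approx -25.327$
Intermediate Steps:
$G = \frac{35143}{21003} \approx 1.6732$
$G - q{\left(27 \right)} = \frac{35143}{21003} - 27 = - \frac{531938}{21003}$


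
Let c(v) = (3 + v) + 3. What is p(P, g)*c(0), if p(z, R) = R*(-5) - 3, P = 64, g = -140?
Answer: 4182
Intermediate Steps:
c(v) = 6 + v
p(z, R) = -3 - 5*R (p(z, R) = -5*R - 3 = -3 - 5*R)
p(P, g)*c(0) = (-3 - 5*(-140))*(6 + 0) = (-3 + 700)*6 = 697*6 = 4182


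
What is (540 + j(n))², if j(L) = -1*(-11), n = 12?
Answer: 303601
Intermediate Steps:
j(L) = 11
(540 + j(n))² = (540 + 11)² = 551² = 303601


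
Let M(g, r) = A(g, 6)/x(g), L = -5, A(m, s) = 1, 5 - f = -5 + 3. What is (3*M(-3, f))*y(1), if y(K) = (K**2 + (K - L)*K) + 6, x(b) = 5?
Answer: 39/5 ≈ 7.8000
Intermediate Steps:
f = 7 (f = 5 - (-5 + 3) = 5 - 1*(-2) = 5 + 2 = 7)
M(g, r) = 1/5
y(K) = 6 + K**2 + K*(5 + K) (y(K) = (K**2 + (K - 1*(-5))*K) + 6 = (K**2 + (K + 5)*K) + 6 = (K**2 + (5 + K)*K) + 6 = (K**2 + K*(5 + K)) + 6 = 6 + K**2 + K*(5 + K))
(3*M(-3, f))*y(1) = (3*(1/5))*(6 + 2*1**2 + 5*1) = 3*(6 + 2*1 + 5)/5 = 3*(6 + 2 + 5)/5 = (3/5)*13 = 39/5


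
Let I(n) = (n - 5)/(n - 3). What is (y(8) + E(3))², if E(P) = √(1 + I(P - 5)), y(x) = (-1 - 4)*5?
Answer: 3137/5 - 20*√15 ≈ 549.94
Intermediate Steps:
y(x) = -25 (y(x) = -5*5 = -25)
I(n) = (-5 + n)/(-3 + n)
E(P) = √(1 + (-10 + P)/(-8 + P)) (E(P) = √(1 + (-5 + (P - 5))/(-3 + (P - 5))) = √(1 + (-5 + (-5 + P))/(-3 + (-5 + P))) = √(1 + (-10 + P)/(-8 + P)))
(y(8) + E(3))² = (-25 + √2*√((-9 + 3)/(-8 + 3)))² = (-25 + √2*√(-6/(-5)))² = (-25 + √2*√(-⅕*(-6)))² = (-25 + √2*√(6/5))² = (-25 + √2*(√30/5))² = (-25 + 2*√15/5)²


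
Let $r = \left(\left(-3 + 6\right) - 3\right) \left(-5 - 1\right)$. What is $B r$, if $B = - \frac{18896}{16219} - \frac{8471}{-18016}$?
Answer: $0$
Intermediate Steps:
$B = - \frac{203039187}{292201504}$ ($B = \left(-18896\right) \frac{1}{16219} - - \frac{8471}{18016} = - \frac{18896}{16219} + \frac{8471}{18016} = - \frac{203039187}{292201504} \approx -0.69486$)
$r = 0$ ($r = \left(3 - 3\right) \left(-6\right) = 0 \left(-6\right) = 0$)
$B r = \left(- \frac{203039187}{292201504}\right) 0 = 0$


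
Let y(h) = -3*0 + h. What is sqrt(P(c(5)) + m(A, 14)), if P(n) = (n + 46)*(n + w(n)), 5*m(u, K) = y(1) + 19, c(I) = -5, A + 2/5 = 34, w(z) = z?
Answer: I*sqrt(406) ≈ 20.149*I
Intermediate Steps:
A = 168/5 (A = -2/5 + 34 = 168/5 ≈ 33.600)
y(h) = h (y(h) = 0 + h = h)
m(u, K) = 4 (m(u, K) = (1 + 19)/5 = (1/5)*20 = 4)
P(n) = 2*n*(46 + n) (P(n) = (n + 46)*(n + n) = (46 + n)*(2*n) = 2*n*(46 + n))
sqrt(P(c(5)) + m(A, 14)) = sqrt(2*(-5)*(46 - 5) + 4) = sqrt(2*(-5)*41 + 4) = sqrt(-410 + 4) = sqrt(-406) = I*sqrt(406)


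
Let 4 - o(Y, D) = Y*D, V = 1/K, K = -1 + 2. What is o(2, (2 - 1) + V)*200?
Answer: 0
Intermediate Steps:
K = 1
V = 1 (V = 1/1 = 1)
o(Y, D) = 4 - D*Y (o(Y, D) = 4 - Y*D = 4 - D*Y)
o(2, (2 - 1) + V)*200 = (4 - 1*((2 - 1) + 1)*2)*200 = (4 - 1*(1 + 1)*2)*200 = (4 - 1*2*2)*200 = (4 - 4)*200 = 0*200 = 0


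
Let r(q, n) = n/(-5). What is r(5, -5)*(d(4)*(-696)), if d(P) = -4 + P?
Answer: 0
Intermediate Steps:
r(q, n) = -n/5 (r(q, n) = n*(-1/5) = -n/5)
r(5, -5)*(d(4)*(-696)) = (-1/5*(-5))*((-4 + 4)*(-696)) = 1*(0*(-696)) = 1*0 = 0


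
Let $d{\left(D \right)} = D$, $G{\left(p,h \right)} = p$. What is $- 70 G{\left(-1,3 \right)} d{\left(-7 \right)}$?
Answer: $-490$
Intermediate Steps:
$- 70 G{\left(-1,3 \right)} d{\left(-7 \right)} = \left(-70\right) \left(-1\right) \left(-7\right) = 70 \left(-7\right) = -490$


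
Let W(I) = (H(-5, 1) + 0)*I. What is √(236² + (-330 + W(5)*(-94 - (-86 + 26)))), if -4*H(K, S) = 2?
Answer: 71*√11 ≈ 235.48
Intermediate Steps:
H(K, S) = -½ (H(K, S) = -¼*2 = -½)
W(I) = -I/2 (W(I) = (-½ + 0)*I = -I/2)
√(236² + (-330 + W(5)*(-94 - (-86 + 26)))) = √(236² + (-330 + (-½*5)*(-94 - (-86 + 26)))) = √(55696 + (-330 - 5*(-94 - 1*(-60))/2)) = √(55696 + (-330 - 5*(-94 + 60)/2)) = √(55696 + (-330 - 5/2*(-34))) = √(55696 + (-330 + 85)) = √(55696 - 245) = √55451 = 71*√11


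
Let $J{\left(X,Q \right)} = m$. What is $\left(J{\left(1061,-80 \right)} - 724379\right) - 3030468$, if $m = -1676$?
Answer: $-3756523$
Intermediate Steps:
$J{\left(X,Q \right)} = -1676$
$\left(J{\left(1061,-80 \right)} - 724379\right) - 3030468 = \left(-1676 - 724379\right) - 3030468 = -726055 - 3030468 = -3756523$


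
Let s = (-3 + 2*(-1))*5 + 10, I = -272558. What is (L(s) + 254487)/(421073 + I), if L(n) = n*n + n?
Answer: 84899/49505 ≈ 1.7150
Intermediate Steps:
s = -15 (s = (-3 - 2)*5 + 10 = -5*5 + 10 = -25 + 10 = -15)
L(n) = n + n² (L(n) = n² + n = n + n²)
(L(s) + 254487)/(421073 + I) = (-15*(1 - 15) + 254487)/(421073 - 272558) = (-15*(-14) + 254487)/148515 = (210 + 254487)*(1/148515) = 254697*(1/148515) = 84899/49505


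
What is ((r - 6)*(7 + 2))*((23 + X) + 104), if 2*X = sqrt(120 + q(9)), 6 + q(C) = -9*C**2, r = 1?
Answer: -5715 - 45*I*sqrt(615)/2 ≈ -5715.0 - 557.98*I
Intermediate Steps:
q(C) = -6 - 9*C**2
X = I*sqrt(615)/2 (X = sqrt(120 + (-6 - 9*9**2))/2 = sqrt(120 + (-6 - 9*81))/2 = sqrt(120 + (-6 - 729))/2 = sqrt(120 - 735)/2 = sqrt(-615)/2 = (I*sqrt(615))/2 = I*sqrt(615)/2 ≈ 12.4*I)
((r - 6)*(7 + 2))*((23 + X) + 104) = ((1 - 6)*(7 + 2))*((23 + I*sqrt(615)/2) + 104) = (-5*9)*(127 + I*sqrt(615)/2) = -45*(127 + I*sqrt(615)/2) = -5715 - 45*I*sqrt(615)/2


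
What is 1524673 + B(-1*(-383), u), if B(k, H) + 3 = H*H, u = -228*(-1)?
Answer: 1576654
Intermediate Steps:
u = 228
B(k, H) = -3 + H**2 (B(k, H) = -3 + H*H = -3 + H**2)
1524673 + B(-1*(-383), u) = 1524673 + (-3 + 228**2) = 1524673 + (-3 + 51984) = 1524673 + 51981 = 1576654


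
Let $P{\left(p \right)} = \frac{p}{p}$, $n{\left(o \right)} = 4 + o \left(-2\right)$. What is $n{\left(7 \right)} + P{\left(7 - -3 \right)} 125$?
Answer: $115$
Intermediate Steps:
$n{\left(o \right)} = 4 - 2 o$
$P{\left(p \right)} = 1$
$n{\left(7 \right)} + P{\left(7 - -3 \right)} 125 = \left(4 - 14\right) + 1 \cdot 125 = \left(4 - 14\right) + 125 = -10 + 125 = 115$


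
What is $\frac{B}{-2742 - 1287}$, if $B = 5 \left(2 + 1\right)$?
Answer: $- \frac{5}{1343} \approx -0.003723$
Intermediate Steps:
$B = 15$ ($B = 5 \cdot 3 = 15$)
$\frac{B}{-2742 - 1287} = \frac{1}{-2742 - 1287} \cdot 15 = \frac{1}{-4029} \cdot 15 = \left(- \frac{1}{4029}\right) 15 = - \frac{5}{1343}$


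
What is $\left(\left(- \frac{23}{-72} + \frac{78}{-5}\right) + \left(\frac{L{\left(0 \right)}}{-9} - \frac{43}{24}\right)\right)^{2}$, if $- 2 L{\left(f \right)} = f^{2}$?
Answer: $\frac{9443329}{32400} \approx 291.46$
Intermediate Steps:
$L{\left(f \right)} = - \frac{f^{2}}{2}$
$\left(\left(- \frac{23}{-72} + \frac{78}{-5}\right) + \left(\frac{L{\left(0 \right)}}{-9} - \frac{43}{24}\right)\right)^{2} = \left(\left(- \frac{23}{-72} + \frac{78}{-5}\right) - \left(\frac{43}{24} - \frac{\left(- \frac{1}{2}\right) 0^{2}}{-9}\right)\right)^{2} = \left(\left(\left(-23\right) \left(- \frac{1}{72}\right) + 78 \left(- \frac{1}{5}\right)\right) - \left(\frac{43}{24} - \left(- \frac{1}{2}\right) 0 \left(- \frac{1}{9}\right)\right)\right)^{2} = \left(\left(\frac{23}{72} - \frac{78}{5}\right) + \left(0 \left(- \frac{1}{9}\right) - \frac{43}{24}\right)\right)^{2} = \left(- \frac{5501}{360} + \left(0 - \frac{43}{24}\right)\right)^{2} = \left(- \frac{5501}{360} - \frac{43}{24}\right)^{2} = \left(- \frac{3073}{180}\right)^{2} = \frac{9443329}{32400}$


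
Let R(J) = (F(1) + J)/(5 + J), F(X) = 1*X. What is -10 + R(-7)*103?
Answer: 299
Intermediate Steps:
F(X) = X
R(J) = (1 + J)/(5 + J)
-10 + R(-7)*103 = -10 + ((1 - 7)/(5 - 7))*103 = -10 + (-6/(-2))*103 = -10 - 1/2*(-6)*103 = -10 + 3*103 = -10 + 309 = 299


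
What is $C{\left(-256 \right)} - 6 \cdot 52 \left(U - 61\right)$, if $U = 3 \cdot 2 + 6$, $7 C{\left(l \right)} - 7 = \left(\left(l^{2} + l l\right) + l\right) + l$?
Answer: $\frac{237583}{7} \approx 33940.0$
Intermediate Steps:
$C{\left(l \right)} = 1 + \frac{2 l}{7} + \frac{2 l^{2}}{7}$ ($C{\left(l \right)} = 1 + \frac{\left(\left(l^{2} + l l\right) + l\right) + l}{7} = 1 + \frac{\left(\left(l^{2} + l^{2}\right) + l\right) + l}{7} = 1 + \frac{\left(2 l^{2} + l\right) + l}{7} = 1 + \frac{\left(l + 2 l^{2}\right) + l}{7} = 1 + \frac{2 l + 2 l^{2}}{7} = 1 + \left(\frac{2 l}{7} + \frac{2 l^{2}}{7}\right) = 1 + \frac{2 l}{7} + \frac{2 l^{2}}{7}$)
$U = 12$ ($U = 6 + 6 = 12$)
$C{\left(-256 \right)} - 6 \cdot 52 \left(U - 61\right) = \left(1 + \frac{2}{7} \left(-256\right) + \frac{2 \left(-256\right)^{2}}{7}\right) - 6 \cdot 52 \left(12 - 61\right) = \left(1 - \frac{512}{7} + \frac{2}{7} \cdot 65536\right) - 6 \cdot 52 \left(-49\right) = \left(1 - \frac{512}{7} + \frac{131072}{7}\right) - 6 \left(-2548\right) = \frac{130567}{7} - -15288 = \frac{130567}{7} + 15288 = \frac{237583}{7}$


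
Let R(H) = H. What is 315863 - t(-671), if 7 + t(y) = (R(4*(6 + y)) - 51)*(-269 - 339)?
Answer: -1332418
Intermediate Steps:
t(y) = 16409 - 2432*y (t(y) = -7 + (4*(6 + y) - 51)*(-269 - 339) = -7 + ((24 + 4*y) - 51)*(-608) = -7 + (-27 + 4*y)*(-608) = -7 + (16416 - 2432*y) = 16409 - 2432*y)
315863 - t(-671) = 315863 - (16409 - 2432*(-671)) = 315863 - (16409 + 1631872) = 315863 - 1*1648281 = 315863 - 1648281 = -1332418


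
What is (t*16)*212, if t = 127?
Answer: 430784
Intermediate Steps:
(t*16)*212 = (127*16)*212 = 2032*212 = 430784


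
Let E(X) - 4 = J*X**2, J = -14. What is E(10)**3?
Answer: -2720547136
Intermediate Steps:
E(X) = 4 - 14*X**2
E(10)**3 = (4 - 14*10**2)**3 = (4 - 14*100)**3 = (4 - 1400)**3 = (-1396)**3 = -2720547136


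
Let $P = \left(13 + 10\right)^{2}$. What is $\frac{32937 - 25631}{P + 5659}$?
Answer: $\frac{281}{238} \approx 1.1807$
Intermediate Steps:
$P = 529$ ($P = 23^{2} = 529$)
$\frac{32937 - 25631}{P + 5659} = \frac{32937 - 25631}{529 + 5659} = \frac{7306}{6188} = 7306 \cdot \frac{1}{6188} = \frac{281}{238}$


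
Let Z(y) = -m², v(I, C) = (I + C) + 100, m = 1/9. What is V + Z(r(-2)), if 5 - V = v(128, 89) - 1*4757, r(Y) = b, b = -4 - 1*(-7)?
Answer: 360044/81 ≈ 4445.0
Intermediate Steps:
m = ⅑ ≈ 0.11111
v(I, C) = 100 + C + I (v(I, C) = (C + I) + 100 = 100 + C + I)
b = 3 (b = -4 + 7 = 3)
r(Y) = 3
Z(y) = -1/81 (Z(y) = -(⅑)² = -1*1/81 = -1/81)
V = 4445 (V = 5 - ((100 + 89 + 128) - 1*4757) = 5 - (317 - 4757) = 5 - 1*(-4440) = 5 + 4440 = 4445)
V + Z(r(-2)) = 4445 - 1/81 = 360044/81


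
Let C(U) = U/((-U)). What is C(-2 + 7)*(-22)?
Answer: 22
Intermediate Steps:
C(U) = -1 (C(U) = U*(-1/U) = -1)
C(-2 + 7)*(-22) = -1*(-22) = 22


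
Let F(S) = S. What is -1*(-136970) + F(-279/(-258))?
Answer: 11779513/86 ≈ 1.3697e+5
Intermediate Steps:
-1*(-136970) + F(-279/(-258)) = -1*(-136970) - 279/(-258) = 136970 - 279*(-1/258) = 136970 + 93/86 = 11779513/86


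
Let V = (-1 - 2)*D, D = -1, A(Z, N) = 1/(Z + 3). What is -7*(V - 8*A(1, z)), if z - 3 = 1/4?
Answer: -7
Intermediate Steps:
z = 13/4 (z = 3 + 1/4 = 13/4 ≈ 3.2500)
A(Z, N) = 1/(3 + Z)
V = 3 (V = (-1 - 2)*(-1) = -3*(-1) = 3)
-7*(V - 8*A(1, z)) = -7*(3 - 8/(3 + 1)) = -7*(3 - 8/4) = -7*(3 - 8*1/4) = -7*(3 - 2) = -7*1 = -7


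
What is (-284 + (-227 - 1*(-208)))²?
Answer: 91809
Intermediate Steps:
(-284 + (-227 - 1*(-208)))² = (-284 + (-227 + 208))² = (-284 - 19)² = (-303)² = 91809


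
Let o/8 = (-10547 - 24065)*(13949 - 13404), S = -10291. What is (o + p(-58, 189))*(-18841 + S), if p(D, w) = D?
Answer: 4396262867896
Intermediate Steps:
o = -150908320 (o = 8*((-10547 - 24065)*(13949 - 13404)) = 8*(-34612*545) = 8*(-18863540) = -150908320)
(o + p(-58, 189))*(-18841 + S) = (-150908320 - 58)*(-18841 - 10291) = -150908378*(-29132) = 4396262867896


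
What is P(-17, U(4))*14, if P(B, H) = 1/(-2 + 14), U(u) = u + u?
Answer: 7/6 ≈ 1.1667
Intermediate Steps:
U(u) = 2*u
P(B, H) = 1/12
P(-17, U(4))*14 = (1/12)*14 = 7/6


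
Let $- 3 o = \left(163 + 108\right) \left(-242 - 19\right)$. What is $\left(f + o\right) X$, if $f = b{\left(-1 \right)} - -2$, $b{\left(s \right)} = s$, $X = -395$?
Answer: $-9313310$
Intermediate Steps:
$o = 23577$ ($o = - \frac{\left(163 + 108\right) \left(-242 - 19\right)}{3} = - \frac{271 \left(-261\right)}{3} = \left(- \frac{1}{3}\right) \left(-70731\right) = 23577$)
$f = 1$ ($f = -1 - -2 = -1 + 2 = 1$)
$\left(f + o\right) X = \left(1 + 23577\right) \left(-395\right) = 23578 \left(-395\right) = -9313310$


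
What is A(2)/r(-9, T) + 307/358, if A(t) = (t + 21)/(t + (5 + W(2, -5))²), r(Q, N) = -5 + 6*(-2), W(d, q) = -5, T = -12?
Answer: 551/3043 ≈ 0.18107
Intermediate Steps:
r(Q, N) = -17 (r(Q, N) = -5 - 12 = -17)
A(t) = (21 + t)/t (A(t) = (t + 21)/(t + (5 - 5)²) = (21 + t)/(t + 0²) = (21 + t)/(t + 0) = (21 + t)/t)
A(2)/r(-9, T) + 307/358 = ((21 + 2)/2)/(-17) + 307/358 = ((½)*23)*(-1/17) + 307*(1/358) = (23/2)*(-1/17) + 307/358 = -23/34 + 307/358 = 551/3043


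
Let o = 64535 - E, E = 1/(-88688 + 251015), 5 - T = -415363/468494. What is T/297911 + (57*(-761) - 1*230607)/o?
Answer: -29842910780621215595/7029319999404573962 ≈ -4.2455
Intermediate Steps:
T = 212141/36038 (T = 5 - (-415363)/468494 = 5 - 1*(-31951/36038) = 5 + 31951/36038 = 212141/36038 ≈ 5.8866)
E = 1/162327 ≈ 6.1604e-6
o = 10475772944/162327 (o = 64535 - 1*1/162327 = 64535 - 1/162327 = 10475772944/162327 ≈ 64535.)
T/297911 + (57*(-761) - 1*230607)/o = (212141/36038)/297911 + (57*(-761) - 1*230607)/(10475772944/162327) = (212141/36038)*(1/297911) + (-43377 - 230607)*(162327/10475772944) = 212141/10736116618 - 273984*162327/10475772944 = 212141/10736116618 - 2779687548/654735809 = -29842910780621215595/7029319999404573962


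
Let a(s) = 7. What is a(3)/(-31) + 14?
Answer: 427/31 ≈ 13.774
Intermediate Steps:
a(3)/(-31) + 14 = 7/(-31) + 14 = -1/31*7 + 14 = -7/31 + 14 = 427/31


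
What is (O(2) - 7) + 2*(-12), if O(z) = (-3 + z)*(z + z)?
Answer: -35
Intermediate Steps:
O(z) = 2*z*(-3 + z) (O(z) = (-3 + z)*(2*z) = 2*z*(-3 + z))
(O(2) - 7) + 2*(-12) = (2*2*(-3 + 2) - 7) + 2*(-12) = (2*2*(-1) - 7) - 24 = (-4 - 7) - 24 = -11 - 24 = -35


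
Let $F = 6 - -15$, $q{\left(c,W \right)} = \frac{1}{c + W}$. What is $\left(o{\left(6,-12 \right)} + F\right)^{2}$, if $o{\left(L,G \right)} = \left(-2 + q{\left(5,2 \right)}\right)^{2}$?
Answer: $\frac{1435204}{2401} \approx 597.75$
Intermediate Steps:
$q{\left(c,W \right)} = \frac{1}{W + c}$
$F = 21$ ($F = 6 + 15 = 21$)
$o{\left(L,G \right)} = \frac{169}{49}$ ($o{\left(L,G \right)} = \left(-2 + \frac{1}{2 + 5}\right)^{2} = \left(-2 + \frac{1}{7}\right)^{2} = \left(- \frac{13}{7}\right)^{2} = \frac{169}{49}$)
$\left(o{\left(6,-12 \right)} + F\right)^{2} = \left(\frac{169}{49} + 21\right)^{2} = \left(\frac{1198}{49}\right)^{2} = \frac{1435204}{2401}$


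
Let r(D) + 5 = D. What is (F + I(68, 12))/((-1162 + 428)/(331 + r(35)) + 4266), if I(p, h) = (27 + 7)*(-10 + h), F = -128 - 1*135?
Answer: -70395/1539292 ≈ -0.045732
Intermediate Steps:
r(D) = -5 + D
F = -263 (F = -128 - 135 = -263)
I(p, h) = -340 + 34*h (I(p, h) = 34*(-10 + h) = -340 + 34*h)
(F + I(68, 12))/((-1162 + 428)/(331 + r(35)) + 4266) = (-263 + (-340 + 34*12))/((-1162 + 428)/(331 + (-5 + 35)) + 4266) = (-263 + (-340 + 408))/(-734/(331 + 30) + 4266) = (-263 + 68)/(-734/361 + 4266) = -195/(-734*1/361 + 4266) = -195/(-734/361 + 4266) = -195/1539292/361 = -195*361/1539292 = -70395/1539292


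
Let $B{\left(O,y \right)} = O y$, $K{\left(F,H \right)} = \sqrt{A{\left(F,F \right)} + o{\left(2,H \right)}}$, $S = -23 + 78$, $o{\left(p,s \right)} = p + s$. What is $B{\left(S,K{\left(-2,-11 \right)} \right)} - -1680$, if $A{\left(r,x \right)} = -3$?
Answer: $1680 + 110 i \sqrt{3} \approx 1680.0 + 190.53 i$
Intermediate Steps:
$S = 55$
$K{\left(F,H \right)} = \sqrt{-1 + H}$ ($K{\left(F,H \right)} = \sqrt{-3 + \left(2 + H\right)} = \sqrt{-1 + H}$)
$B{\left(S,K{\left(-2,-11 \right)} \right)} - -1680 = 55 \sqrt{-1 - 11} - -1680 = 55 \sqrt{-12} + \left(-40 + 1720\right) = 55 \cdot 2 i \sqrt{3} + 1680 = 110 i \sqrt{3} + 1680 = 1680 + 110 i \sqrt{3}$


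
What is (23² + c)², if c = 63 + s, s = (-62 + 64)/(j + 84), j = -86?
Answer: 349281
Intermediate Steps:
s = -1 (s = (-62 + 64)/(-86 + 84) = 2/(-2) = 2*(-½) = -1)
c = 62 (c = 63 - 1 = 62)
(23² + c)² = (23² + 62)² = (529 + 62)² = 591² = 349281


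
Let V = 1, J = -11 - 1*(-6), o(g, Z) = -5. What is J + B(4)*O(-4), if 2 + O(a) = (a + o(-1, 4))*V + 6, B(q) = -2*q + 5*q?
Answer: -65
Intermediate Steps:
B(q) = 3*q
J = -5 (J = -11 + 6 = -5)
O(a) = -1 + a (O(a) = -2 + ((a - 5)*1 + 6) = -2 + ((-5 + a)*1 + 6) = -2 + ((-5 + a) + 6) = -2 + (1 + a) = -1 + a)
J + B(4)*O(-4) = -5 + (3*4)*(-1 - 4) = -5 + 12*(-5) = -5 - 60 = -65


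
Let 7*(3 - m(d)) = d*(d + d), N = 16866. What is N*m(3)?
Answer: 50598/7 ≈ 7228.3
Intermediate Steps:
m(d) = 3 - 2*d²/7 (m(d) = 3 - d*(d + d)/7 = 3 - d*2*d/7 = 3 - 2*d²/7)
N*m(3) = 16866*(3 - 2/7*3²) = 16866*(3 - 2/7*9) = 16866*(3 - 18/7) = 16866*(3/7) = 50598/7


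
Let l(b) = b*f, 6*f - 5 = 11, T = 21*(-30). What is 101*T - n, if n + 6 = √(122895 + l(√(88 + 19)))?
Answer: -63624 - √(1106055 + 24*√107)/3 ≈ -63975.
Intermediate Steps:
T = -630
f = 8/3 (f = ⅚ + (⅙)*11 = ⅚ + 11/6 = 8/3 ≈ 2.6667)
l(b) = 8*b/3 (l(b) = b*(8/3) = 8*b/3)
n = -6 + √(122895 + 8*√107/3) (n = -6 + √(122895 + 8*√(88 + 19)/3) = -6 + √(122895 + 8*√107/3) ≈ 344.60)
101*T - n = 101*(-630) - (-6 + √(1106055 + 24*√107)/3) = -63630 + (6 - √(1106055 + 24*√107)/3) = -63624 - √(1106055 + 24*√107)/3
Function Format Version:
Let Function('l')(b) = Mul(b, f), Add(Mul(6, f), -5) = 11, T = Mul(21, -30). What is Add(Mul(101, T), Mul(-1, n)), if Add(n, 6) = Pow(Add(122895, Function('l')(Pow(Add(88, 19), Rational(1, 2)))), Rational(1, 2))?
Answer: Add(-63624, Mul(Rational(-1, 3), Pow(Add(1106055, Mul(24, Pow(107, Rational(1, 2)))), Rational(1, 2)))) ≈ -63975.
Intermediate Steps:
T = -630
f = Rational(8, 3) (f = Add(Rational(5, 6), Mul(Rational(1, 6), 11)) = Add(Rational(5, 6), Rational(11, 6)) = Rational(8, 3) ≈ 2.6667)
Function('l')(b) = Mul(Rational(8, 3), b) (Function('l')(b) = Mul(b, Rational(8, 3)) = Mul(Rational(8, 3), b))
n = Add(-6, Pow(Add(122895, Mul(Rational(8, 3), Pow(107, Rational(1, 2)))), Rational(1, 2))) (n = Add(-6, Pow(Add(122895, Mul(Rational(8, 3), Pow(Add(88, 19), Rational(1, 2)))), Rational(1, 2))) = Add(-6, Pow(Add(122895, Mul(Rational(8, 3), Pow(107, Rational(1, 2)))), Rational(1, 2))) ≈ 344.60)
Add(Mul(101, T), Mul(-1, n)) = Add(Mul(101, -630), Mul(-1, Add(-6, Mul(Rational(1, 3), Pow(Add(1106055, Mul(24, Pow(107, Rational(1, 2)))), Rational(1, 2)))))) = Add(-63630, Add(6, Mul(Rational(-1, 3), Pow(Add(1106055, Mul(24, Pow(107, Rational(1, 2)))), Rational(1, 2))))) = Add(-63624, Mul(Rational(-1, 3), Pow(Add(1106055, Mul(24, Pow(107, Rational(1, 2)))), Rational(1, 2))))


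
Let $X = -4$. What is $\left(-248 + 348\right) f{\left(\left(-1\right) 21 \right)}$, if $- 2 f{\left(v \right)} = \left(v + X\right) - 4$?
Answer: $1450$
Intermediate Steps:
$f{\left(v \right)} = 4 - \frac{v}{2}$ ($f{\left(v \right)} = - \frac{\left(v - 4\right) - 4}{2} = - \frac{\left(-4 + v\right) - 4}{2} = - \frac{-8 + v}{2} = 4 - \frac{v}{2}$)
$\left(-248 + 348\right) f{\left(\left(-1\right) 21 \right)} = \left(-248 + 348\right) \left(4 - \frac{\left(-1\right) 21}{2}\right) = 100 \left(4 - - \frac{21}{2}\right) = 100 \left(4 + \frac{21}{2}\right) = 100 \cdot \frac{29}{2} = 1450$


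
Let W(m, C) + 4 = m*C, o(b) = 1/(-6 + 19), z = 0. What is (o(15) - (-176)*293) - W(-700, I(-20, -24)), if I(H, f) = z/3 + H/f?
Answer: 2034061/39 ≈ 52155.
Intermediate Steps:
I(H, f) = H/f (I(H, f) = 0/3 + H/f = 0*(⅓) + H/f = 0 + H/f = H/f)
o(b) = 1/13
W(m, C) = -4 + C*m (W(m, C) = -4 + m*C = -4 + C*m)
(o(15) - (-176)*293) - W(-700, I(-20, -24)) = (1/13 - (-176)*293) - (-4 - 20/(-24)*(-700)) = (1/13 - 176*(-293)) - (-4 - 20*(-1/24)*(-700)) = (1/13 + 51568) - (-4 + (⅚)*(-700)) = 670385/13 - (-4 - 1750/3) = 670385/13 - 1*(-1762/3) = 670385/13 + 1762/3 = 2034061/39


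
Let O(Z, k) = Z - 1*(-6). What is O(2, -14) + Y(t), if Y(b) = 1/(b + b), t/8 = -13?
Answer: 1663/208 ≈ 7.9952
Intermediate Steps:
O(Z, k) = 6 + Z (O(Z, k) = Z + 6 = 6 + Z)
t = -104 (t = 8*(-13) = -104)
Y(b) = 1/(2*b)
O(2, -14) + Y(t) = (6 + 2) + (1/2)/(-104) = 8 + (1/2)*(-1/104) = 8 - 1/208 = 1663/208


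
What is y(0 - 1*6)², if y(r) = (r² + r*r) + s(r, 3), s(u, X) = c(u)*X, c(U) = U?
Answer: 2916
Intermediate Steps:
s(u, X) = X*u (s(u, X) = u*X = X*u)
y(r) = 2*r² + 3*r (y(r) = (r² + r*r) + 3*r = (r² + r²) + 3*r = 2*r² + 3*r)
y(0 - 1*6)² = ((0 - 1*6)*(3 + 2*(0 - 1*6)))² = ((0 - 6)*(3 + 2*(0 - 6)))² = (-6*(3 + 2*(-6)))² = (-6*(3 - 12))² = (-6*(-9))² = 54² = 2916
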